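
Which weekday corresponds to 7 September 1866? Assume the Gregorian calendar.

Doomsday rule: the anchor day for the 1800s is Friday. For year 66: 66÷12 = 5 r 6, and 6÷4 = 1, so 5+6+1 = 12.
Friday + 12 ≡ Wednesday — that's 1866's doomsday.
In September the doomsday date is Sep 5.
Sep 7 is 2 days after Sep 5; 2 mod 7 = 2, so Wednesday + 2 = Friday.

Friday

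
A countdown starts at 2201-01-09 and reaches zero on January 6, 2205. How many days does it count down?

Jan 9, 2201 → Jan 9, 2202: 365 days.
Jan 9, 2202 → Jan 9, 2203: 365 days.
Jan 9, 2203 → Jan 9, 2204: 365 days.
Jan 9, 2204 → Feb 9, 2204: 31 days (January has 31).
Feb 9, 2204 → Mar 9, 2204: 29 days (February has 29).
Mar 9, 2204 → Apr 9, 2204: 31 days (March has 31).
Apr 9, 2204 → May 9, 2204: 30 days (April has 30).
May 9, 2204 → Jun 9, 2204: 31 days (May has 31).
Jun 9, 2204 → Jul 9, 2204: 30 days (June has 30).
Jul 9, 2204 → Aug 9, 2204: 31 days (July has 31).
Aug 9, 2204 → Sep 9, 2204: 31 days (August has 31).
Sep 9, 2204 → Oct 9, 2204: 30 days (September has 30).
Oct 9, 2204 → Nov 9, 2204: 31 days (October has 31).
Nov 9, 2204 → Dec 9, 2204: 30 days (November has 30).
Dec 9, 2204 → Jan 6, 2205: 28 days.
Total: 1458 days.

1458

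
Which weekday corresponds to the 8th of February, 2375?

Saturday

Doomsday rule: the anchor day for the 2300s is Wednesday. For year 75: 75÷12 = 6 r 3, and 3÷4 = 0, so 6+3+0 = 9.
Wednesday + 9 ≡ Friday — that's 2375's doomsday.
In February the doomsday date is Feb 28 (2375 is not a leap year).
Feb 8 is 20 days before Feb 28; 20 mod 7 = 6, so Friday − 6 = Saturday.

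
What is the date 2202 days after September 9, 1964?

September 20, 1970

+365 (one year) → Sep 9, 1965 (1837 left).
+365 (one year) → Sep 9, 1966 (1472 left).
+365 (one year) → Sep 9, 1967 (1107 left).
+366 (one year; includes Feb 29, 1968) → Sep 9, 1968 (741 left).
+365 (one year) → Sep 9, 1969 (376 left).
Sep has 30 days: +22 → Oct 1, 1969 (354 left).
Oct has 31 days: +31 → Nov 1, 1969 (323 left).
Nov has 30 days: +30 → Dec 1, 1969 (293 left).
Dec has 31 days: +31 → Jan 1, 1970 (262 left).
Jan has 31 days: +31 → Feb 1, 1970 (231 left).
Feb has 28 days: +28 → Mar 1, 1970 (203 left).
Mar has 31 days: +31 → Apr 1, 1970 (172 left).
Apr has 30 days: +30 → May 1, 1970 (142 left).
May has 31 days: +31 → Jun 1, 1970 (111 left).
Jun has 30 days: +30 → Jul 1, 1970 (81 left).
Jul has 31 days: +31 → Aug 1, 1970 (50 left).
Aug has 31 days: +31 → Sep 1, 1970 (19 left).
+19 → Sep 20, 1970.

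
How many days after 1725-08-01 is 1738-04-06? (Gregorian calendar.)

Aug 1, 1725 → Aug 1, 1726: 365 days.
Aug 1, 1726 → Aug 1, 1727: 365 days.
Aug 1, 1727 → Aug 1, 1728: 366 days (Feb 29, 1728 is in that span).
Aug 1, 1728 → Aug 1, 1729: 365 days.
Aug 1, 1729 → Aug 1, 1730: 365 days.
Aug 1, 1730 → Aug 1, 1731: 365 days.
Aug 1, 1731 → Aug 1, 1732: 366 days (Feb 29, 1732 is in that span).
Aug 1, 1732 → Aug 1, 1733: 365 days.
Aug 1, 1733 → Aug 1, 1734: 365 days.
Aug 1, 1734 → Aug 1, 1735: 365 days.
Aug 1, 1735 → Aug 1, 1736: 366 days (Feb 29, 1736 is in that span).
Aug 1, 1736 → Aug 1, 1737: 365 days.
Aug 1, 1737 → Sep 1, 1737: 31 days (August has 31).
Sep 1, 1737 → Oct 1, 1737: 30 days (September has 30).
Oct 1, 1737 → Nov 1, 1737: 31 days (October has 31).
Nov 1, 1737 → Dec 1, 1737: 30 days (November has 30).
Dec 1, 1737 → Jan 1, 1738: 31 days (December has 31).
Jan 1, 1738 → Feb 1, 1738: 31 days (January has 31).
Feb 1, 1738 → Mar 1, 1738: 28 days (February has 28).
Mar 1, 1738 → Apr 1, 1738: 31 days (March has 31).
Apr 1, 1738 → Apr 6, 1738: 5 days.
Total: 4631 days.

4631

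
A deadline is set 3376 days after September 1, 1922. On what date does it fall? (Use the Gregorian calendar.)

+365 (one year) → Sep 1, 1923 (3011 left).
+366 (one year; includes Feb 29, 1924) → Sep 1, 1924 (2645 left).
+365 (one year) → Sep 1, 1925 (2280 left).
+365 (one year) → Sep 1, 1926 (1915 left).
+365 (one year) → Sep 1, 1927 (1550 left).
+366 (one year; includes Feb 29, 1928) → Sep 1, 1928 (1184 left).
+365 (one year) → Sep 1, 1929 (819 left).
+365 (one year) → Sep 1, 1930 (454 left).
+365 (one year) → Sep 1, 1931 (89 left).
Sep has 30 days: +30 → Oct 1, 1931 (59 left).
Oct has 31 days: +31 → Nov 1, 1931 (28 left).
+28 → Nov 29, 1931.

November 29, 1931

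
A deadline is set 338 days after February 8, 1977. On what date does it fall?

January 12, 1978

Feb has 28 days: +21 → Mar 1, 1977 (317 left).
Mar has 31 days: +31 → Apr 1, 1977 (286 left).
Apr has 30 days: +30 → May 1, 1977 (256 left).
May has 31 days: +31 → Jun 1, 1977 (225 left).
Jun has 30 days: +30 → Jul 1, 1977 (195 left).
Jul has 31 days: +31 → Aug 1, 1977 (164 left).
Aug has 31 days: +31 → Sep 1, 1977 (133 left).
Sep has 30 days: +30 → Oct 1, 1977 (103 left).
Oct has 31 days: +31 → Nov 1, 1977 (72 left).
Nov has 30 days: +30 → Dec 1, 1977 (42 left).
Dec has 31 days: +31 → Jan 1, 1978 (11 left).
+11 → Jan 12, 1978.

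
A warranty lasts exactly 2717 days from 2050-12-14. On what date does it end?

May 23, 2058

+365 (one year) → Dec 14, 2051 (2352 left).
+366 (one year; includes Feb 29, 2052) → Dec 14, 2052 (1986 left).
+365 (one year) → Dec 14, 2053 (1621 left).
+365 (one year) → Dec 14, 2054 (1256 left).
+365 (one year) → Dec 14, 2055 (891 left).
+366 (one year; includes Feb 29, 2056) → Dec 14, 2056 (525 left).
+365 (one year) → Dec 14, 2057 (160 left).
Dec has 31 days: +18 → Jan 1, 2058 (142 left).
Jan has 31 days: +31 → Feb 1, 2058 (111 left).
Feb has 28 days: +28 → Mar 1, 2058 (83 left).
Mar has 31 days: +31 → Apr 1, 2058 (52 left).
Apr has 30 days: +30 → May 1, 2058 (22 left).
+22 → May 23, 2058.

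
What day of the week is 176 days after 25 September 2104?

First find the weekday of Sep 25, 2104. Doomsday rule: the anchor day for the 2100s is Sunday. For year 04: 4÷12 = 0 r 4, and 4÷4 = 1, so 0+4+1 = 5.
Sunday + 5 ≡ Friday — that's 2104's doomsday.
In September the doomsday date is Sep 5.
Sep 25 is 20 days after Sep 5; 20 mod 7 = 6, so Friday + 6 = Thursday.
176 mod 7 = 1, so 176 days after a Thursday is Thursday + 1 = Friday.

Friday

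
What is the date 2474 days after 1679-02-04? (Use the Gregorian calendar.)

November 13, 1685

+365 (one year) → Feb 4, 1680 (2109 left).
+366 (one year; includes Feb 29, 1680) → Feb 4, 1681 (1743 left).
+365 (one year) → Feb 4, 1682 (1378 left).
+365 (one year) → Feb 4, 1683 (1013 left).
+365 (one year) → Feb 4, 1684 (648 left).
+366 (one year; includes Feb 29, 1684) → Feb 4, 1685 (282 left).
Feb has 28 days: +25 → Mar 1, 1685 (257 left).
Mar has 31 days: +31 → Apr 1, 1685 (226 left).
Apr has 30 days: +30 → May 1, 1685 (196 left).
May has 31 days: +31 → Jun 1, 1685 (165 left).
Jun has 30 days: +30 → Jul 1, 1685 (135 left).
Jul has 31 days: +31 → Aug 1, 1685 (104 left).
Aug has 31 days: +31 → Sep 1, 1685 (73 left).
Sep has 30 days: +30 → Oct 1, 1685 (43 left).
Oct has 31 days: +31 → Nov 1, 1685 (12 left).
+12 → Nov 13, 1685.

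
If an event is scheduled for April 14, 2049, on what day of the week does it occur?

Doomsday rule: the anchor day for the 2000s is Tuesday. For year 49: 49÷12 = 4 r 1, and 1÷4 = 0, so 4+1+0 = 5.
Tuesday + 5 ≡ Sunday — that's 2049's doomsday.
In April the doomsday date is Apr 4.
Apr 14 is 10 days after Apr 4; 10 mod 7 = 3, so Sunday + 3 = Wednesday.

Wednesday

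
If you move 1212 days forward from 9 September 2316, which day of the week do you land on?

First find the weekday of Sep 9, 2316. Doomsday rule: the anchor day for the 2300s is Wednesday. For year 16: 16÷12 = 1 r 4, and 4÷4 = 1, so 1+4+1 = 6.
Wednesday + 6 ≡ Tuesday — that's 2316's doomsday.
In September the doomsday date is Sep 5.
Sep 9 is 4 days after Sep 5; 4 mod 7 = 4, so Tuesday + 4 = Saturday.
1212 mod 7 = 1, so 1212 days after a Saturday is Saturday + 1 = Sunday.

Sunday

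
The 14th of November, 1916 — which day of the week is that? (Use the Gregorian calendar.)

Tuesday

Doomsday rule: the anchor day for the 1900s is Wednesday. For year 16: 16÷12 = 1 r 4, and 4÷4 = 1, so 1+4+1 = 6.
Wednesday + 6 ≡ Tuesday — that's 1916's doomsday.
In November the doomsday date is Nov 7.
Nov 14 is 7 days after Nov 7; 7 mod 7 = 0, so Tuesday + 0 = Tuesday.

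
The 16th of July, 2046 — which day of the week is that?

Monday

January 1, 2046 is a Monday.
Jan 1, 2046 → Feb 1, 2046: 31 days (January has 31).
Feb 1, 2046 → Mar 1, 2046: 28 days (February has 28).
Mar 1, 2046 → Apr 1, 2046: 31 days (March has 31).
Apr 1, 2046 → May 1, 2046: 30 days (April has 30).
May 1, 2046 → Jun 1, 2046: 31 days (May has 31).
Jun 1, 2046 → Jul 1, 2046: 30 days (June has 30).
Jul 1, 2046 → Jul 16, 2046: 15 days.
Total: 196 days.
196 mod 7 = 0, so Monday + 0 = Monday.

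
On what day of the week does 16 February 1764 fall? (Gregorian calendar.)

Thursday

Doomsday rule: the anchor day for the 1700s is Sunday. For year 64: 64÷12 = 5 r 4, and 4÷4 = 1, so 5+4+1 = 10.
Sunday + 10 ≡ Wednesday — that's 1764's doomsday.
In February the doomsday date is Feb 29 (1764 is a leap year (divisible by 4)).
Feb 16 is 13 days before Feb 29; 13 mod 7 = 6, so Wednesday − 6 = Thursday.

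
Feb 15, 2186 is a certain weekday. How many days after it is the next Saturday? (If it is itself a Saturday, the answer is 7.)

Feb 15, 2186 is a Wednesday.
From Wednesday to the next Saturday is 3 days.

3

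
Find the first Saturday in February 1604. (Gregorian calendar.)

February 1, 1604 is a Sunday.
The first Saturday is therefore February 7 (6 days later).

February 7, 1604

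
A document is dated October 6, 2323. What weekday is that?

Doomsday rule: the anchor day for the 2300s is Wednesday. For year 23: 23÷12 = 1 r 11, and 11÷4 = 2, so 1+11+2 = 14.
Wednesday + 14 ≡ Wednesday — that's 2323's doomsday.
In October the doomsday date is Oct 10.
Oct 6 is 4 days before Oct 10; 4 mod 7 = 4, so Wednesday − 4 = Saturday.

Saturday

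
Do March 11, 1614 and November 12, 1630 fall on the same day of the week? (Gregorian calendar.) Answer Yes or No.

Yes

From Mar 11, 1614 to Nov 12, 1630 is 6090 days.
6090 mod 7 = 0, so they are the same weekday.
(Mar 11, 1614 is a Tuesday; Nov 12, 1630 is a Tuesday.)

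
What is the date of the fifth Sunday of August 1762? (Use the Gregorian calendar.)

August 1, 1762 is a Sunday.
The first Sunday is therefore August 1 (same day).
The fifth Sunday is 1 + 4×7 = August 29.

August 29, 1762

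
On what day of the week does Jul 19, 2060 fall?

Monday

Doomsday rule: the anchor day for the 2000s is Tuesday. For year 60: 60÷12 = 5 r 0, and 0÷4 = 0, so 5+0+0 = 5.
Tuesday + 5 ≡ Sunday — that's 2060's doomsday.
In July the doomsday date is Jul 11.
Jul 19 is 8 days after Jul 11; 8 mod 7 = 1, so Sunday + 1 = Monday.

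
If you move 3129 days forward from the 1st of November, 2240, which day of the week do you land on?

Sunday

First find the weekday of Nov 1, 2240. Doomsday rule: the anchor day for the 2200s is Friday. For year 40: 40÷12 = 3 r 4, and 4÷4 = 1, so 3+4+1 = 8.
Friday + 8 ≡ Saturday — that's 2240's doomsday.
In November the doomsday date is Nov 7.
Nov 1 is 6 days before Nov 7; 6 mod 7 = 6, so Saturday − 6 = Sunday.
3129 mod 7 = 0, so 3129 days after a Sunday is Sunday + 0 = Sunday.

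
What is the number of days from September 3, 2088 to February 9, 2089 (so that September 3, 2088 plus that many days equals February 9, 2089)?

Sep 3, 2088 → Oct 3, 2088: 30 days (September has 30).
Oct 3, 2088 → Nov 3, 2088: 31 days (October has 31).
Nov 3, 2088 → Dec 3, 2088: 30 days (November has 30).
Dec 3, 2088 → Jan 3, 2089: 31 days (December has 31).
Jan 3, 2089 → Feb 3, 2089: 31 days (January has 31).
Feb 3, 2089 → Feb 9, 2089: 6 days.
Total: 159 days.

159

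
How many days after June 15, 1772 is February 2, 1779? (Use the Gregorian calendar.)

2423

Jun 15, 1772 → Jun 15, 1773: 365 days.
Jun 15, 1773 → Jun 15, 1774: 365 days.
Jun 15, 1774 → Jun 15, 1775: 365 days.
Jun 15, 1775 → Jun 15, 1776: 366 days (Feb 29, 1776 is in that span).
Jun 15, 1776 → Jun 15, 1777: 365 days.
Jun 15, 1777 → Jun 15, 1778: 365 days.
Jun 15, 1778 → Jul 15, 1778: 30 days (June has 30).
Jul 15, 1778 → Aug 15, 1778: 31 days (July has 31).
Aug 15, 1778 → Sep 15, 1778: 31 days (August has 31).
Sep 15, 1778 → Oct 15, 1778: 30 days (September has 30).
Oct 15, 1778 → Nov 15, 1778: 31 days (October has 31).
Nov 15, 1778 → Dec 15, 1778: 30 days (November has 30).
Dec 15, 1778 → Jan 15, 1779: 31 days (December has 31).
Jan 15, 1779 → Feb 2, 1779: 18 days.
Total: 2423 days.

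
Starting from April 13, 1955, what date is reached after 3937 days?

+366 (one year; includes Feb 29, 1956) → Apr 13, 1956 (3571 left).
+365 (one year) → Apr 13, 1957 (3206 left).
+365 (one year) → Apr 13, 1958 (2841 left).
+365 (one year) → Apr 13, 1959 (2476 left).
+366 (one year; includes Feb 29, 1960) → Apr 13, 1960 (2110 left).
+365 (one year) → Apr 13, 1961 (1745 left).
+365 (one year) → Apr 13, 1962 (1380 left).
+365 (one year) → Apr 13, 1963 (1015 left).
+366 (one year; includes Feb 29, 1964) → Apr 13, 1964 (649 left).
+365 (one year) → Apr 13, 1965 (284 left).
Apr has 30 days: +18 → May 1, 1965 (266 left).
May has 31 days: +31 → Jun 1, 1965 (235 left).
Jun has 30 days: +30 → Jul 1, 1965 (205 left).
Jul has 31 days: +31 → Aug 1, 1965 (174 left).
Aug has 31 days: +31 → Sep 1, 1965 (143 left).
Sep has 30 days: +30 → Oct 1, 1965 (113 left).
Oct has 31 days: +31 → Nov 1, 1965 (82 left).
Nov has 30 days: +30 → Dec 1, 1965 (52 left).
Dec has 31 days: +31 → Jan 1, 1966 (21 left).
+21 → Jan 22, 1966.

January 22, 1966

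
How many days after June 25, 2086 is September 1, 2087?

433

Jun 25, 2086 → Jun 25, 2087: 365 days.
Jun 25, 2087 → Jul 25, 2087: 30 days (June has 30).
Jul 25, 2087 → Aug 25, 2087: 31 days (July has 31).
Aug 25, 2087 → Sep 1, 2087: 7 days.
Total: 433 days.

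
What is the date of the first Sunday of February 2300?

February 1, 2300 is a Thursday.
The first Sunday is therefore February 4 (3 days later).

February 4, 2300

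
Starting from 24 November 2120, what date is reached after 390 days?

December 19, 2121

Nov has 30 days: +7 → Dec 1, 2120 (383 left).
Dec has 31 days: +31 → Jan 1, 2121 (352 left).
Jan has 31 days: +31 → Feb 1, 2121 (321 left).
Feb has 28 days: +28 → Mar 1, 2121 (293 left).
Mar has 31 days: +31 → Apr 1, 2121 (262 left).
Apr has 30 days: +30 → May 1, 2121 (232 left).
May has 31 days: +31 → Jun 1, 2121 (201 left).
Jun has 30 days: +30 → Jul 1, 2121 (171 left).
Jul has 31 days: +31 → Aug 1, 2121 (140 left).
Aug has 31 days: +31 → Sep 1, 2121 (109 left).
Sep has 30 days: +30 → Oct 1, 2121 (79 left).
Oct has 31 days: +31 → Nov 1, 2121 (48 left).
Nov has 30 days: +30 → Dec 1, 2121 (18 left).
+18 → Dec 19, 2121.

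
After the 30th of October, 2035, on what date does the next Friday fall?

November 2, 2035

Oct 30, 2035 is a Tuesday.
From Tuesday to the next Friday is 3 days.
Oct 30, 2035 + 3 = Nov 2, 2035.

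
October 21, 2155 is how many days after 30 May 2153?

874

May 30, 2153 → May 30, 2154: 365 days.
May 30, 2154 → May 30, 2155: 365 days.
May 30, 2155 → Jun 30, 2155: 31 days (May has 31).
Jun 30, 2155 → Jul 30, 2155: 30 days (June has 30).
Jul 30, 2155 → Aug 30, 2155: 31 days (July has 31).
Aug 30, 2155 → Sep 30, 2155: 31 days (August has 31).
Sep 30, 2155 → Oct 21, 2155: 21 days.
Total: 874 days.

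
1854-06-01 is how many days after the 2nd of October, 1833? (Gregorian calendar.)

7547

Oct 2, 1833 → Oct 2, 1834: 365 days.
Oct 2, 1834 → Oct 2, 1835: 365 days.
Oct 2, 1835 → Oct 2, 1836: 366 days (Feb 29, 1836 is in that span).
Oct 2, 1836 → Oct 2, 1837: 365 days.
Oct 2, 1837 → Oct 2, 1838: 365 days.
Oct 2, 1838 → Oct 2, 1839: 365 days.
Oct 2, 1839 → Oct 2, 1840: 366 days (Feb 29, 1840 is in that span).
Oct 2, 1840 → Oct 2, 1841: 365 days.
Oct 2, 1841 → Oct 2, 1842: 365 days.
Oct 2, 1842 → Oct 2, 1843: 365 days.
Oct 2, 1843 → Oct 2, 1844: 366 days (Feb 29, 1844 is in that span).
Oct 2, 1844 → Oct 2, 1845: 365 days.
Oct 2, 1845 → Oct 2, 1846: 365 days.
Oct 2, 1846 → Oct 2, 1847: 365 days.
Oct 2, 1847 → Oct 2, 1848: 366 days (Feb 29, 1848 is in that span).
Oct 2, 1848 → Oct 2, 1849: 365 days.
Oct 2, 1849 → Oct 2, 1850: 365 days.
Oct 2, 1850 → Oct 2, 1851: 365 days.
Oct 2, 1851 → Oct 2, 1852: 366 days (Feb 29, 1852 is in that span).
Oct 2, 1852 → Oct 2, 1853: 365 days.
Oct 2, 1853 → Nov 2, 1853: 31 days (October has 31).
Nov 2, 1853 → Dec 2, 1853: 30 days (November has 30).
Dec 2, 1853 → Jan 2, 1854: 31 days (December has 31).
Jan 2, 1854 → Feb 2, 1854: 31 days (January has 31).
Feb 2, 1854 → Mar 2, 1854: 28 days (February has 28).
Mar 2, 1854 → Apr 2, 1854: 31 days (March has 31).
Apr 2, 1854 → May 2, 1854: 30 days (April has 30).
May 2, 1854 → Jun 1, 1854: 30 days.
Total: 7547 days.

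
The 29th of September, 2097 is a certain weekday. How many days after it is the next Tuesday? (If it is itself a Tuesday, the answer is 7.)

2

Sep 29, 2097 is a Sunday.
From Sunday to the next Tuesday is 2 days.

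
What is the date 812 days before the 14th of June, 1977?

−365 (one year) → Jun 14, 1976 (447 left).
−366 (one year; includes Feb 29, 1976) → Jun 14, 1975 (81 left).
−14 → May 31, 1975 (end of May, 31 days; 67 left).
−31 → Apr 30, 1975 (end of Apr, 30 days; 36 left).
−30 → Mar 31, 1975 (end of Mar, 31 days; 6 left).
−6 → Mar 25, 1975.

March 25, 1975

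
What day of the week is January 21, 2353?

Wednesday

Doomsday rule: the anchor day for the 2300s is Wednesday. For year 53: 53÷12 = 4 r 5, and 5÷4 = 1, so 4+5+1 = 10.
Wednesday + 10 ≡ Saturday — that's 2353's doomsday.
In January the doomsday date is Jan 3 (2353 is not a leap year).
Jan 21 is 18 days after Jan 3; 18 mod 7 = 4, so Saturday + 4 = Wednesday.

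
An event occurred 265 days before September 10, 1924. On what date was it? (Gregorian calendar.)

−10 → Aug 31, 1924 (end of Aug, 31 days; 255 left).
−31 → Jul 31, 1924 (end of Jul, 31 days; 224 left).
−31 → Jun 30, 1924 (end of Jun, 30 days; 193 left).
−30 → May 31, 1924 (end of May, 31 days; 163 left).
−31 → Apr 30, 1924 (end of Apr, 30 days; 132 left).
−30 → Mar 31, 1924 (end of Mar, 31 days; 102 left).
−31 → Feb 29, 1924 (end of Feb, 29 days; 71 left).
−29 → Jan 31, 1924 (end of Jan, 31 days; 42 left).
−31 → Dec 31, 1923 (end of Dec, 31 days; 11 left).
−11 → Dec 20, 1923.

December 20, 1923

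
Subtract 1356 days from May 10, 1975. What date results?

August 23, 1971

−365 (one year) → May 10, 1974 (991 left).
−365 (one year) → May 10, 1973 (626 left).
−365 (one year) → May 10, 1972 (261 left).
−10 → Apr 30, 1972 (end of Apr, 30 days; 251 left).
−30 → Mar 31, 1972 (end of Mar, 31 days; 221 left).
−31 → Feb 29, 1972 (end of Feb, 29 days; 190 left).
−29 → Jan 31, 1972 (end of Jan, 31 days; 161 left).
−31 → Dec 31, 1971 (end of Dec, 31 days; 130 left).
−31 → Nov 30, 1971 (end of Nov, 30 days; 99 left).
−30 → Oct 31, 1971 (end of Oct, 31 days; 69 left).
−31 → Sep 30, 1971 (end of Sep, 30 days; 38 left).
−30 → Aug 31, 1971 (end of Aug, 31 days; 8 left).
−8 → Aug 23, 1971.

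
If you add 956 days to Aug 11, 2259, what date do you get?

March 24, 2262

+366 (one year; includes Feb 29, 2260) → Aug 11, 2260 (590 left).
+365 (one year) → Aug 11, 2261 (225 left).
Aug has 31 days: +21 → Sep 1, 2261 (204 left).
Sep has 30 days: +30 → Oct 1, 2261 (174 left).
Oct has 31 days: +31 → Nov 1, 2261 (143 left).
Nov has 30 days: +30 → Dec 1, 2261 (113 left).
Dec has 31 days: +31 → Jan 1, 2262 (82 left).
Jan has 31 days: +31 → Feb 1, 2262 (51 left).
Feb has 28 days: +28 → Mar 1, 2262 (23 left).
+23 → Mar 24, 2262.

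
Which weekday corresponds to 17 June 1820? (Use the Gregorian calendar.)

Doomsday rule: the anchor day for the 1800s is Friday. For year 20: 20÷12 = 1 r 8, and 8÷4 = 2, so 1+8+2 = 11.
Friday + 11 ≡ Tuesday — that's 1820's doomsday.
In June the doomsday date is Jun 6.
Jun 17 is 11 days after Jun 6; 11 mod 7 = 4, so Tuesday + 4 = Saturday.

Saturday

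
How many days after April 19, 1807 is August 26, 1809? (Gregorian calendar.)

860

Apr 19, 1807 → Apr 19, 1808: 366 days (Feb 29, 1808 is in that span).
Apr 19, 1808 → Apr 19, 1809: 365 days.
Apr 19, 1809 → May 19, 1809: 30 days (April has 30).
May 19, 1809 → Jun 19, 1809: 31 days (May has 31).
Jun 19, 1809 → Jul 19, 1809: 30 days (June has 30).
Jul 19, 1809 → Aug 19, 1809: 31 days (July has 31).
Aug 19, 1809 → Aug 26, 1809: 7 days.
Total: 860 days.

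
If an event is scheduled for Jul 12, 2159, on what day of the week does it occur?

Doomsday rule: the anchor day for the 2100s is Sunday. For year 59: 59÷12 = 4 r 11, and 11÷4 = 2, so 4+11+2 = 17.
Sunday + 17 ≡ Wednesday — that's 2159's doomsday.
In July the doomsday date is Jul 11.
Jul 12 is 1 day after Jul 11; 1 mod 7 = 1, so Wednesday + 1 = Thursday.

Thursday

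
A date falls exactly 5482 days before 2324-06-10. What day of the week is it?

Jun 10, 2324 is a Tuesday.
5482 mod 7 = 1, so 5482 days before a Tuesday is Tuesday − 1 = Monday.

Monday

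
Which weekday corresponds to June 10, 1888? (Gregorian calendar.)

Doomsday rule: the anchor day for the 1800s is Friday. For year 88: 88÷12 = 7 r 4, and 4÷4 = 1, so 7+4+1 = 12.
Friday + 12 ≡ Wednesday — that's 1888's doomsday.
In June the doomsday date is Jun 6.
Jun 10 is 4 days after Jun 6; 4 mod 7 = 4, so Wednesday + 4 = Sunday.

Sunday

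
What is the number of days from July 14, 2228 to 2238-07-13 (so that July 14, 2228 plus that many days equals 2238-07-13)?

3651

Jul 14, 2228 → Jul 14, 2229: 365 days.
Jul 14, 2229 → Jul 14, 2230: 365 days.
Jul 14, 2230 → Jul 14, 2231: 365 days.
Jul 14, 2231 → Jul 14, 2232: 366 days (Feb 29, 2232 is in that span).
Jul 14, 2232 → Jul 14, 2233: 365 days.
Jul 14, 2233 → Jul 14, 2234: 365 days.
Jul 14, 2234 → Jul 14, 2235: 365 days.
Jul 14, 2235 → Jul 14, 2236: 366 days (Feb 29, 2236 is in that span).
Jul 14, 2236 → Jul 14, 2237: 365 days.
Jul 14, 2237 → Aug 14, 2237: 31 days (July has 31).
Aug 14, 2237 → Sep 14, 2237: 31 days (August has 31).
Sep 14, 2237 → Oct 14, 2237: 30 days (September has 30).
Oct 14, 2237 → Nov 14, 2237: 31 days (October has 31).
Nov 14, 2237 → Dec 14, 2237: 30 days (November has 30).
Dec 14, 2237 → Jan 14, 2238: 31 days (December has 31).
Jan 14, 2238 → Feb 14, 2238: 31 days (January has 31).
Feb 14, 2238 → Mar 14, 2238: 28 days (February has 28).
Mar 14, 2238 → Apr 14, 2238: 31 days (March has 31).
Apr 14, 2238 → May 14, 2238: 30 days (April has 30).
May 14, 2238 → Jun 14, 2238: 31 days (May has 31).
Jun 14, 2238 → Jul 13, 2238: 29 days.
Total: 3651 days.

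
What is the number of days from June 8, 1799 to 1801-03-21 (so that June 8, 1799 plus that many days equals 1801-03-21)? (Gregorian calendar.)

Jun 8, 1799 → Jun 8, 1800: 365 days.
Jun 8, 1800 → Jul 8, 1800: 30 days (June has 30).
Jul 8, 1800 → Aug 8, 1800: 31 days (July has 31).
Aug 8, 1800 → Sep 8, 1800: 31 days (August has 31).
Sep 8, 1800 → Oct 8, 1800: 30 days (September has 30).
Oct 8, 1800 → Nov 8, 1800: 31 days (October has 31).
Nov 8, 1800 → Dec 8, 1800: 30 days (November has 30).
Dec 8, 1800 → Jan 8, 1801: 31 days (December has 31).
Jan 8, 1801 → Feb 8, 1801: 31 days (January has 31).
Feb 8, 1801 → Mar 8, 1801: 28 days (February has 28).
Mar 8, 1801 → Mar 21, 1801: 13 days.
Total: 651 days.

651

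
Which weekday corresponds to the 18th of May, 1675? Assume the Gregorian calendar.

Doomsday rule: the anchor day for the 1600s is Tuesday. For year 75: 75÷12 = 6 r 3, and 3÷4 = 0, so 6+3+0 = 9.
Tuesday + 9 ≡ Thursday — that's 1675's doomsday.
In May the doomsday date is May 9.
May 18 is 9 days after May 9; 9 mod 7 = 2, so Thursday + 2 = Saturday.

Saturday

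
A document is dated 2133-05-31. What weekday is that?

Doomsday rule: the anchor day for the 2100s is Sunday. For year 33: 33÷12 = 2 r 9, and 9÷4 = 2, so 2+9+2 = 13.
Sunday + 13 ≡ Saturday — that's 2133's doomsday.
In May the doomsday date is May 9.
May 31 is 22 days after May 9; 22 mod 7 = 1, so Saturday + 1 = Sunday.

Sunday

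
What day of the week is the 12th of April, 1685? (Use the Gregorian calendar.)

Thursday

Doomsday rule: the anchor day for the 1600s is Tuesday. For year 85: 85÷12 = 7 r 1, and 1÷4 = 0, so 7+1+0 = 8.
Tuesday + 8 ≡ Wednesday — that's 1685's doomsday.
In April the doomsday date is Apr 4.
Apr 12 is 8 days after Apr 4; 8 mod 7 = 1, so Wednesday + 1 = Thursday.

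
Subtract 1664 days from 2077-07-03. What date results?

−365 (one year) → Jul 3, 2076 (1299 left).
−366 (one year; includes Feb 29, 2076) → Jul 3, 2075 (933 left).
−365 (one year) → Jul 3, 2074 (568 left).
−365 (one year) → Jul 3, 2073 (203 left).
−3 → Jun 30, 2073 (end of Jun, 30 days; 200 left).
−30 → May 31, 2073 (end of May, 31 days; 170 left).
−31 → Apr 30, 2073 (end of Apr, 30 days; 139 left).
−30 → Mar 31, 2073 (end of Mar, 31 days; 109 left).
−31 → Feb 28, 2073 (end of Feb, 28 days; 78 left).
−28 → Jan 31, 2073 (end of Jan, 31 days; 50 left).
−31 → Dec 31, 2072 (end of Dec, 31 days; 19 left).
−19 → Dec 12, 2072.

December 12, 2072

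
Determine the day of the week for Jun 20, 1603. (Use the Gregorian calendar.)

Doomsday rule: the anchor day for the 1600s is Tuesday. For year 03: 3÷12 = 0 r 3, and 3÷4 = 0, so 0+3+0 = 3.
Tuesday + 3 ≡ Friday — that's 1603's doomsday.
In June the doomsday date is Jun 6.
Jun 20 is 14 days after Jun 6; 14 mod 7 = 0, so Friday + 0 = Friday.

Friday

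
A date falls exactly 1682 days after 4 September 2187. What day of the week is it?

Thursday

First find the weekday of Sep 4, 2187. Doomsday rule: the anchor day for the 2100s is Sunday. For year 87: 87÷12 = 7 r 3, and 3÷4 = 0, so 7+3+0 = 10.
Sunday + 10 ≡ Wednesday — that's 2187's doomsday.
In September the doomsday date is Sep 5.
Sep 4 is 1 day before Sep 5; 1 mod 7 = 1, so Wednesday − 1 = Tuesday.
1682 mod 7 = 2, so 1682 days after a Tuesday is Tuesday + 2 = Thursday.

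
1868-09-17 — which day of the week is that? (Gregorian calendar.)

January 1, 1868 is a Wednesday.
Jan 1, 1868 → Feb 1, 1868: 31 days (January has 31).
Feb 1, 1868 → Mar 1, 1868: 29 days (February has 29).
Mar 1, 1868 → Apr 1, 1868: 31 days (March has 31).
Apr 1, 1868 → May 1, 1868: 30 days (April has 30).
May 1, 1868 → Jun 1, 1868: 31 days (May has 31).
Jun 1, 1868 → Jul 1, 1868: 30 days (June has 30).
Jul 1, 1868 → Aug 1, 1868: 31 days (July has 31).
Aug 1, 1868 → Sep 1, 1868: 31 days (August has 31).
Sep 1, 1868 → Sep 17, 1868: 16 days.
Total: 260 days.
260 mod 7 = 1, so Wednesday + 1 = Thursday.

Thursday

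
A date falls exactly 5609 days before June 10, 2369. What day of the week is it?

First find the weekday of Jun 10, 2369. Doomsday rule: the anchor day for the 2300s is Wednesday. For year 69: 69÷12 = 5 r 9, and 9÷4 = 2, so 5+9+2 = 16.
Wednesday + 16 ≡ Friday — that's 2369's doomsday.
In June the doomsday date is Jun 6.
Jun 10 is 4 days after Jun 6; 4 mod 7 = 4, so Friday + 4 = Tuesday.
5609 mod 7 = 2, so 5609 days before a Tuesday is Tuesday − 2 = Sunday.

Sunday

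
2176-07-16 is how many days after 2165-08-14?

Aug 14, 2165 → Aug 14, 2166: 365 days.
Aug 14, 2166 → Aug 14, 2167: 365 days.
Aug 14, 2167 → Aug 14, 2168: 366 days (Feb 29, 2168 is in that span).
Aug 14, 2168 → Aug 14, 2169: 365 days.
Aug 14, 2169 → Aug 14, 2170: 365 days.
Aug 14, 2170 → Aug 14, 2171: 365 days.
Aug 14, 2171 → Aug 14, 2172: 366 days (Feb 29, 2172 is in that span).
Aug 14, 2172 → Aug 14, 2173: 365 days.
Aug 14, 2173 → Aug 14, 2174: 365 days.
Aug 14, 2174 → Aug 14, 2175: 365 days.
Aug 14, 2175 → Sep 14, 2175: 31 days (August has 31).
Sep 14, 2175 → Oct 14, 2175: 30 days (September has 30).
Oct 14, 2175 → Nov 14, 2175: 31 days (October has 31).
Nov 14, 2175 → Dec 14, 2175: 30 days (November has 30).
Dec 14, 2175 → Jan 14, 2176: 31 days (December has 31).
Jan 14, 2176 → Feb 14, 2176: 31 days (January has 31).
Feb 14, 2176 → Mar 14, 2176: 29 days (February has 29).
Mar 14, 2176 → Apr 14, 2176: 31 days (March has 31).
Apr 14, 2176 → May 14, 2176: 30 days (April has 30).
May 14, 2176 → Jun 14, 2176: 31 days (May has 31).
Jun 14, 2176 → Jul 14, 2176: 30 days (June has 30).
Jul 14, 2176 → Jul 16, 2176: 2 days.
Total: 3989 days.

3989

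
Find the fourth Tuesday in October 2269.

October 1, 2269 is a Friday.
The first Tuesday is therefore October 5 (4 days later).
The fourth Tuesday is 5 + 3×7 = October 26.

October 26, 2269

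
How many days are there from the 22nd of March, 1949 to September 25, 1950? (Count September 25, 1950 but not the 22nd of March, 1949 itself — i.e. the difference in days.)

552

Mar 22, 1949 → Mar 22, 1950: 365 days.
Mar 22, 1950 → Apr 22, 1950: 31 days (March has 31).
Apr 22, 1950 → May 22, 1950: 30 days (April has 30).
May 22, 1950 → Jun 22, 1950: 31 days (May has 31).
Jun 22, 1950 → Jul 22, 1950: 30 days (June has 30).
Jul 22, 1950 → Aug 22, 1950: 31 days (July has 31).
Aug 22, 1950 → Sep 22, 1950: 31 days (August has 31).
Sep 22, 1950 → Sep 25, 1950: 3 days.
Total: 552 days.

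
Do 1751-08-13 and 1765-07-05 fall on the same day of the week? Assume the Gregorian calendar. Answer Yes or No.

From Aug 13, 1751 to Jul 5, 1765 is 5075 days.
5075 mod 7 = 0, so they are the same weekday.
(Aug 13, 1751 is a Friday; Jul 5, 1765 is a Friday.)

Yes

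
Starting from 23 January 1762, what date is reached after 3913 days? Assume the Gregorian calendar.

+365 (one year) → Jan 23, 1763 (3548 left).
+365 (one year) → Jan 23, 1764 (3183 left).
+366 (one year; includes Feb 29, 1764) → Jan 23, 1765 (2817 left).
+365 (one year) → Jan 23, 1766 (2452 left).
+365 (one year) → Jan 23, 1767 (2087 left).
+365 (one year) → Jan 23, 1768 (1722 left).
+366 (one year; includes Feb 29, 1768) → Jan 23, 1769 (1356 left).
+365 (one year) → Jan 23, 1770 (991 left).
+365 (one year) → Jan 23, 1771 (626 left).
+365 (one year) → Jan 23, 1772 (261 left).
Jan has 31 days: +9 → Feb 1, 1772 (252 left).
Feb has 29 days: +29 → Mar 1, 1772 (223 left).
Mar has 31 days: +31 → Apr 1, 1772 (192 left).
Apr has 30 days: +30 → May 1, 1772 (162 left).
May has 31 days: +31 → Jun 1, 1772 (131 left).
Jun has 30 days: +30 → Jul 1, 1772 (101 left).
Jul has 31 days: +31 → Aug 1, 1772 (70 left).
Aug has 31 days: +31 → Sep 1, 1772 (39 left).
Sep has 30 days: +30 → Oct 1, 1772 (9 left).
+9 → Oct 10, 1772.

October 10, 1772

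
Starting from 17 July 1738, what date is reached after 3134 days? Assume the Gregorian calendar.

+365 (one year) → Jul 17, 1739 (2769 left).
+366 (one year; includes Feb 29, 1740) → Jul 17, 1740 (2403 left).
+365 (one year) → Jul 17, 1741 (2038 left).
+365 (one year) → Jul 17, 1742 (1673 left).
+365 (one year) → Jul 17, 1743 (1308 left).
+366 (one year; includes Feb 29, 1744) → Jul 17, 1744 (942 left).
+365 (one year) → Jul 17, 1745 (577 left).
+365 (one year) → Jul 17, 1746 (212 left).
Jul has 31 days: +15 → Aug 1, 1746 (197 left).
Aug has 31 days: +31 → Sep 1, 1746 (166 left).
Sep has 30 days: +30 → Oct 1, 1746 (136 left).
Oct has 31 days: +31 → Nov 1, 1746 (105 left).
Nov has 30 days: +30 → Dec 1, 1746 (75 left).
Dec has 31 days: +31 → Jan 1, 1747 (44 left).
Jan has 31 days: +31 → Feb 1, 1747 (13 left).
+13 → Feb 14, 1747.

February 14, 1747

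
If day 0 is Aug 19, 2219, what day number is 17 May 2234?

Aug 19, 2219 → Aug 19, 2220: 366 days (Feb 29, 2220 is in that span).
Aug 19, 2220 → Aug 19, 2221: 365 days.
Aug 19, 2221 → Aug 19, 2222: 365 days.
Aug 19, 2222 → Aug 19, 2223: 365 days.
Aug 19, 2223 → Aug 19, 2224: 366 days (Feb 29, 2224 is in that span).
Aug 19, 2224 → Aug 19, 2225: 365 days.
Aug 19, 2225 → Aug 19, 2226: 365 days.
Aug 19, 2226 → Aug 19, 2227: 365 days.
Aug 19, 2227 → Aug 19, 2228: 366 days (Feb 29, 2228 is in that span).
Aug 19, 2228 → Aug 19, 2229: 365 days.
Aug 19, 2229 → Aug 19, 2230: 365 days.
Aug 19, 2230 → Aug 19, 2231: 365 days.
Aug 19, 2231 → Aug 19, 2232: 366 days (Feb 29, 2232 is in that span).
Aug 19, 2232 → Aug 19, 2233: 365 days.
Aug 19, 2233 → Sep 19, 2233: 31 days (August has 31).
Sep 19, 2233 → Oct 19, 2233: 30 days (September has 30).
Oct 19, 2233 → Nov 19, 2233: 31 days (October has 31).
Nov 19, 2233 → Dec 19, 2233: 30 days (November has 30).
Dec 19, 2233 → Jan 19, 2234: 31 days (December has 31).
Jan 19, 2234 → Feb 19, 2234: 31 days (January has 31).
Feb 19, 2234 → Mar 19, 2234: 28 days (February has 28).
Mar 19, 2234 → Apr 19, 2234: 31 days (March has 31).
Apr 19, 2234 → May 17, 2234: 28 days.
Total: 5385 days.

5385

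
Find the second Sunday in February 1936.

February 1, 1936 is a Saturday.
The first Sunday is therefore February 2 (1 days later).
The second Sunday is 2 + 1×7 = February 9.

February 9, 1936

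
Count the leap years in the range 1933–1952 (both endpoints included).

Multiples of 4 in [1933,1952]: 5.
Of those, multiples of 100: 0 (not leap unless ÷400).
Multiples of 400: 0.
Leap years = 5 − 0 + 0 = 5.

5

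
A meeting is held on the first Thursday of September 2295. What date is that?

September 1, 2295 is a Sunday.
The first Thursday is therefore September 5 (4 days later).

September 5, 2295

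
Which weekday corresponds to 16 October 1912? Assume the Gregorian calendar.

January 1, 1912 is a Monday.
Jan 1, 1912 → Feb 1, 1912: 31 days (January has 31).
Feb 1, 1912 → Mar 1, 1912: 29 days (February has 29).
Mar 1, 1912 → Apr 1, 1912: 31 days (March has 31).
Apr 1, 1912 → May 1, 1912: 30 days (April has 30).
May 1, 1912 → Jun 1, 1912: 31 days (May has 31).
Jun 1, 1912 → Jul 1, 1912: 30 days (June has 30).
Jul 1, 1912 → Aug 1, 1912: 31 days (July has 31).
Aug 1, 1912 → Sep 1, 1912: 31 days (August has 31).
Sep 1, 1912 → Oct 1, 1912: 30 days (September has 30).
Oct 1, 1912 → Oct 16, 1912: 15 days.
Total: 289 days.
289 mod 7 = 2, so Monday + 2 = Wednesday.

Wednesday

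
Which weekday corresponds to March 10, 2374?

Doomsday rule: the anchor day for the 2300s is Wednesday. For year 74: 74÷12 = 6 r 2, and 2÷4 = 0, so 6+2+0 = 8.
Wednesday + 8 ≡ Thursday — that's 2374's doomsday.
In March the doomsday date is Mar 14.
Mar 10 is 4 days before Mar 14; 4 mod 7 = 4, so Thursday − 4 = Sunday.

Sunday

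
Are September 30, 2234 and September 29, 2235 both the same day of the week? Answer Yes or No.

Yes

From Sep 30, 2234 to Sep 29, 2235 is 364 days.
364 mod 7 = 0, so they are the same weekday.
(Sep 30, 2234 is a Tuesday; Sep 29, 2235 is a Tuesday.)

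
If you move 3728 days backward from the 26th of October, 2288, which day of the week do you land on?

Oct 26, 2288 is a Friday.
3728 mod 7 = 4, so 3728 days before a Friday is Friday − 4 = Monday.

Monday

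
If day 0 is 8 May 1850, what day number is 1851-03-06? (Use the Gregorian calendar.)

302

May 8, 1850 → Jun 8, 1850: 31 days (May has 31).
Jun 8, 1850 → Jul 8, 1850: 30 days (June has 30).
Jul 8, 1850 → Aug 8, 1850: 31 days (July has 31).
Aug 8, 1850 → Sep 8, 1850: 31 days (August has 31).
Sep 8, 1850 → Oct 8, 1850: 30 days (September has 30).
Oct 8, 1850 → Nov 8, 1850: 31 days (October has 31).
Nov 8, 1850 → Dec 8, 1850: 30 days (November has 30).
Dec 8, 1850 → Jan 8, 1851: 31 days (December has 31).
Jan 8, 1851 → Feb 8, 1851: 31 days (January has 31).
Feb 8, 1851 → Mar 6, 1851: 26 days.
Total: 302 days.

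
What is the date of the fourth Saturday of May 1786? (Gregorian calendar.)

May 27, 1786

May 1, 1786 is a Monday.
The first Saturday is therefore May 6 (5 days later).
The fourth Saturday is 6 + 3×7 = May 27.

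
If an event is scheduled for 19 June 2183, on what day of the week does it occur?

Thursday

Doomsday rule: the anchor day for the 2100s is Sunday. For year 83: 83÷12 = 6 r 11, and 11÷4 = 2, so 6+11+2 = 19.
Sunday + 19 ≡ Friday — that's 2183's doomsday.
In June the doomsday date is Jun 6.
Jun 19 is 13 days after Jun 6; 13 mod 7 = 6, so Friday + 6 = Thursday.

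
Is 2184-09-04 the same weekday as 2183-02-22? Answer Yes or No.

Yes

From Feb 22, 2183 to Sep 4, 2184 is 560 days.
560 mod 7 = 0, so they are the same weekday.
(Feb 22, 2183 is a Saturday; Sep 4, 2184 is a Saturday.)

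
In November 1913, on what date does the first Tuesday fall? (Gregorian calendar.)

November 4, 1913

November 1, 1913 is a Saturday.
The first Tuesday is therefore November 4 (3 days later).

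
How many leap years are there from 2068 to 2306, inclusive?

Multiples of 4 in [2068,2306]: 60.
Of those, multiples of 100: 3 (not leap unless ÷400).
Multiples of 400: 0.
Leap years = 60 − 3 + 0 = 57.

57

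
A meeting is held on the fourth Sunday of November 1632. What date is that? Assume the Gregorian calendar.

November 1, 1632 is a Monday.
The first Sunday is therefore November 7 (6 days later).
The fourth Sunday is 7 + 3×7 = November 28.

November 28, 1632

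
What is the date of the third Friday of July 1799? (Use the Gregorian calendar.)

July 1, 1799 is a Monday.
The first Friday is therefore July 5 (4 days later).
The third Friday is 5 + 2×7 = July 19.

July 19, 1799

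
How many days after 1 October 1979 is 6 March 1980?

157

Oct 1, 1979 → Nov 1, 1979: 31 days (October has 31).
Nov 1, 1979 → Dec 1, 1979: 30 days (November has 30).
Dec 1, 1979 → Jan 1, 1980: 31 days (December has 31).
Jan 1, 1980 → Feb 1, 1980: 31 days (January has 31).
Feb 1, 1980 → Mar 1, 1980: 29 days (February has 29).
Mar 1, 1980 → Mar 6, 1980: 5 days.
Total: 157 days.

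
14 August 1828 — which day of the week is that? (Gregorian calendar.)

Thursday

January 1, 1828 is a Tuesday.
Jan 1, 1828 → Feb 1, 1828: 31 days (January has 31).
Feb 1, 1828 → Mar 1, 1828: 29 days (February has 29).
Mar 1, 1828 → Apr 1, 1828: 31 days (March has 31).
Apr 1, 1828 → May 1, 1828: 30 days (April has 30).
May 1, 1828 → Jun 1, 1828: 31 days (May has 31).
Jun 1, 1828 → Jul 1, 1828: 30 days (June has 30).
Jul 1, 1828 → Aug 1, 1828: 31 days (July has 31).
Aug 1, 1828 → Aug 14, 1828: 13 days.
Total: 226 days.
226 mod 7 = 2, so Tuesday + 2 = Thursday.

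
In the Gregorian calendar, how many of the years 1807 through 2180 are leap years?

Multiples of 4 in [1807,2180]: 94.
Of those, multiples of 100: 3 (not leap unless ÷400).
Multiples of 400: 1.
Leap years = 94 − 3 + 1 = 92.

92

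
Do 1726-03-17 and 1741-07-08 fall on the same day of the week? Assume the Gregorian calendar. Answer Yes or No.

No

From Mar 17, 1726 to Jul 8, 1741 is 5592 days.
5592 mod 7 = 6, so they are different weekdays.
(Mar 17, 1726 is a Sunday; Jul 8, 1741 is a Saturday.)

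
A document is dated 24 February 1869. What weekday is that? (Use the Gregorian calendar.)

Doomsday rule: the anchor day for the 1800s is Friday. For year 69: 69÷12 = 5 r 9, and 9÷4 = 2, so 5+9+2 = 16.
Friday + 16 ≡ Sunday — that's 1869's doomsday.
In February the doomsday date is Feb 28 (1869 is not a leap year).
Feb 24 is 4 days before Feb 28; 4 mod 7 = 4, so Sunday − 4 = Wednesday.

Wednesday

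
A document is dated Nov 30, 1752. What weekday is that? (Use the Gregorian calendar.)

Doomsday rule: the anchor day for the 1700s is Sunday. For year 52: 52÷12 = 4 r 4, and 4÷4 = 1, so 4+4+1 = 9.
Sunday + 9 ≡ Tuesday — that's 1752's doomsday.
In November the doomsday date is Nov 7.
Nov 30 is 23 days after Nov 7; 23 mod 7 = 2, so Tuesday + 2 = Thursday.

Thursday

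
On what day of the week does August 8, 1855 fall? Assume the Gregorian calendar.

Wednesday

Doomsday rule: the anchor day for the 1800s is Friday. For year 55: 55÷12 = 4 r 7, and 7÷4 = 1, so 4+7+1 = 12.
Friday + 12 ≡ Wednesday — that's 1855's doomsday.
In August the doomsday date is Aug 8.
Aug 8 is the doomsday itself: Wednesday.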